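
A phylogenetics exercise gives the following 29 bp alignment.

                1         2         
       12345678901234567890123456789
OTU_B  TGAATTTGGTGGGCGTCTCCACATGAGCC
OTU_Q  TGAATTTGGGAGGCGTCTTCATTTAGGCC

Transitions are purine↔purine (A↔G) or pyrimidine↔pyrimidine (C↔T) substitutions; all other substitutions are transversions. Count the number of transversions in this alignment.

2

The sequences differ at positions 10 (T/G, transversion), 11 (G/A, transition), 19 (C/T, transition), 22 (C/T, transition), 23 (A/T, transversion), 25 (G/A, transition), 26 (A/G, transition).
Of the 7 differences, 5 transitions and 2 transversions, so the answer is 2.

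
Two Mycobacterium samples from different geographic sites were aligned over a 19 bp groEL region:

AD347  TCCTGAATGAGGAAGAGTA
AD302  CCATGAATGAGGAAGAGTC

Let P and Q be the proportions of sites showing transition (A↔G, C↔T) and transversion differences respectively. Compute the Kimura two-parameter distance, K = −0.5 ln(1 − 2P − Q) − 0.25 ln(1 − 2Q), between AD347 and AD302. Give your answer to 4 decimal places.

Mismatches occur at site 1 (T→C, transition), site 3 (C→A, transversion), site 19 (A→C, transversion).
Of the 3 differences, 1 transition and 2 transversions over 19 sites: P = 1/19 = 0.052632, Q = 2/19 = 0.105263.
d = −0.5·ln(0.789473) − 0.25·ln(0.789474) = −0.5·(-0.236390) − 0.25·(-0.236388) = 0.1773.

0.1773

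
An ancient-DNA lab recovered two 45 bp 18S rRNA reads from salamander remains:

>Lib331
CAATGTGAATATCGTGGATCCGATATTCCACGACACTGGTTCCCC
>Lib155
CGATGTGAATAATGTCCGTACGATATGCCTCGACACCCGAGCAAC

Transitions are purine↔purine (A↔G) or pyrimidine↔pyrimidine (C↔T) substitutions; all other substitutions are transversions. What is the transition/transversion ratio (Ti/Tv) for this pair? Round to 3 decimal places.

0.364

The sequences differ at positions 2 (A/G, transition), 12 (T/A, transversion), 13 (C/T, transition), 16 (G/C, transversion), 17 (G/C, transversion), 18 (A/G, transition), 20 (C/A, transversion), 27 (T/G, transversion), 30 (A/T, transversion), 37 (T/C, transition), 38 (G/C, transversion), 40 (T/A, transversion), 41 (T/G, transversion), 43 (C/A, transversion), 44 (C/A, transversion).
Of the 15 differences, 4 transitions and 11 transversions, so Ti/Tv = 4/11 = 0.364.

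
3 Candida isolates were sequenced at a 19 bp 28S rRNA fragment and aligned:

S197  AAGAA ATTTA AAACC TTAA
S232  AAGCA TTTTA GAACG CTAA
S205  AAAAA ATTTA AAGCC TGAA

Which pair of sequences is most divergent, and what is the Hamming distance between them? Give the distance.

Pairwise Hamming distances:
  S197 vs S232: 5
  S197 vs S205: 3
  S232 vs S205: 8
The largest is 8, between S232 and S205.

8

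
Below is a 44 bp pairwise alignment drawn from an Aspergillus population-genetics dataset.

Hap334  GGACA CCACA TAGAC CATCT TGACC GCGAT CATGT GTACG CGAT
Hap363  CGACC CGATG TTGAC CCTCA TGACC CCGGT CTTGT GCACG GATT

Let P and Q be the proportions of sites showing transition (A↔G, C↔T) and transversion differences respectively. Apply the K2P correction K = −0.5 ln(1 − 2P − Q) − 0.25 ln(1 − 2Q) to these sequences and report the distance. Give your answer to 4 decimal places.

0.4546

Differing sites — 1:G/C (Tv); 5:A/C (Tv); 7:C/G (Tv); 9:C/T (Ti); 10:A/G (Ti); 12:A/T (Tv); 17:A/C (Tv); 20:T/A (Tv); 26:G/C (Tv); 29:A/G (Ti); 32:A/T (Tv); 37:T/C (Ti); 41:C/G (Tv); 42:G/A (Ti); 43:A/T (Tv).
Of the 15 differences, 5 transitions and 10 transversions over 44 sites: P = 5/44 = 0.113636, Q = 10/44 = 0.227273.
d = −0.5·ln(0.545455) − 0.25·ln(0.545454) = −0.5·(-0.606135) − 0.25·(-0.606137) = 0.4546.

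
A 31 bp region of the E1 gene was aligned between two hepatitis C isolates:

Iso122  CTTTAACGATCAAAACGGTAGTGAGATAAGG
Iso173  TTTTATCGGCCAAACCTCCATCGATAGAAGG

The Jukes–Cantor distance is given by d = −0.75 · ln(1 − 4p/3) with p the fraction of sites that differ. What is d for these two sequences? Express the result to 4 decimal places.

The sequences differ at positions 1 (C/T), 6 (A/T), 9 (A/G), 10 (T/C), 15 (A/C), 17 (G/T), 18 (G/C), 19 (T/C), 21 (G/T), 22 (T/C), 25 (G/T), 27 (T/G).
p = 12/31 = 0.387097.
d = −0.75 · ln(1 − (4/3)·0.387097) = −0.75 · ln(0.483871) = −0.75 · (-0.725937) = 0.5445.

0.5445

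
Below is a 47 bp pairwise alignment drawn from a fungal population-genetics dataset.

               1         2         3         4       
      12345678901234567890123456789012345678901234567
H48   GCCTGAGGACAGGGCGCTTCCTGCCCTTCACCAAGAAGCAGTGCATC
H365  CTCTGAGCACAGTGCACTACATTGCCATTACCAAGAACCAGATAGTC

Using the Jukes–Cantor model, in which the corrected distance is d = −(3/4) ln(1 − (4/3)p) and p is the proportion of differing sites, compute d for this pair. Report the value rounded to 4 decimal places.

The sequences differ at positions 1 (G/C), 2 (C/T), 8 (G/C), 13 (G/T), 16 (G/A), 19 (T/A), 21 (C/A), 23 (G/T), 24 (C/G), 27 (T/A), 29 (C/T), 38 (G/C), 42 (T/A), 43 (G/T), 44 (C/A), 45 (A/G).
p = 16/47 = 0.340426.
d = −0.75 · ln(1 − (4/3)·0.340426) = −0.75 · ln(0.546099) = −0.75 · (-0.604955) = 0.4537.

0.4537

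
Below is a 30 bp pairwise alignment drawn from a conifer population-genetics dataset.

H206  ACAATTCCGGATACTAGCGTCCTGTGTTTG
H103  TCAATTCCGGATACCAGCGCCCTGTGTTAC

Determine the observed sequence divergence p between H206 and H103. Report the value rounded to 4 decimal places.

0.1667

Mismatches occur at site 1 (A↔T), site 15 (T↔C), site 20 (T↔C), site 29 (T↔A), site 30 (G↔C).
There are 5 differences over 30 sites, so p = 5/30 = 0.1667.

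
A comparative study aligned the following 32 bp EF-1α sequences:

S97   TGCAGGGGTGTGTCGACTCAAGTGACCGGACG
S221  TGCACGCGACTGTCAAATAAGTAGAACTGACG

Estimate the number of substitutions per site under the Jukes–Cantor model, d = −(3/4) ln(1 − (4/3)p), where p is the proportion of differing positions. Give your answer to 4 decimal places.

Mismatches occur at site 5 (G→C), site 7 (G→C), site 9 (T→A), site 10 (G→C), site 15 (G→A), site 17 (C→A), site 19 (C→A), site 21 (A→G), site 22 (G→T), site 23 (T→A), site 26 (C→A), site 28 (G→T).
p = 12/32 = 0.375000.
d = −0.75 · ln(1 − (4/3)·0.375000) = −0.75 · ln(0.500000) = −0.75 · (-0.693147) = 0.5199.

0.5199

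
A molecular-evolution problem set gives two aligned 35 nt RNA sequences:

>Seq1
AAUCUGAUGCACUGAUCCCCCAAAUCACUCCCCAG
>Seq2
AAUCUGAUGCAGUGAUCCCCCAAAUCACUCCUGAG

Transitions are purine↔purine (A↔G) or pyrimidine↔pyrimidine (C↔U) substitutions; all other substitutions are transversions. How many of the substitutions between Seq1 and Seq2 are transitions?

Differing sites — 12:C/G (Tv); 32:C/U (Ti); 33:C/G (Tv).
Of the 3 differences, 1 transition and 2 transversions, so the answer is 1.

1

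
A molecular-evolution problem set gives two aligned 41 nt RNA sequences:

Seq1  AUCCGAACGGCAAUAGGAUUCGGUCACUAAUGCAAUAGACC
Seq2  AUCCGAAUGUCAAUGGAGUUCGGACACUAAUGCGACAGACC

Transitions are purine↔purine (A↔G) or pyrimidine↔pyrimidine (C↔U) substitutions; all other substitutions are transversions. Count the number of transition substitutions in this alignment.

6

Mismatches occur at site 8 (C→U, transition), site 10 (G→U, transversion), site 15 (A→G, transition), site 17 (G→A, transition), site 18 (A→G, transition), site 24 (U→A, transversion), site 34 (A→G, transition), site 36 (U→C, transition).
Of the 8 differences, 6 transitions and 2 transversions, so the answer is 6.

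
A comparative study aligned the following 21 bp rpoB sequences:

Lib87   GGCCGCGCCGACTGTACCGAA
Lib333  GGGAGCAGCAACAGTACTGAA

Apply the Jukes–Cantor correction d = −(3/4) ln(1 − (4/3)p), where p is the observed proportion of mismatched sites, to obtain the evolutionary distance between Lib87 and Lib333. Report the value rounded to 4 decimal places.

Differing sites — 3:C/G; 4:C/A; 7:G/A; 8:C/G; 10:G/A; 13:T/A; 18:C/T.
p = 7/21 = 0.333333.
d = −0.75 · ln(1 − (4/3)·0.333333) = −0.75 · ln(0.555556) = −0.75 · (-0.587786) = 0.4408.

0.4408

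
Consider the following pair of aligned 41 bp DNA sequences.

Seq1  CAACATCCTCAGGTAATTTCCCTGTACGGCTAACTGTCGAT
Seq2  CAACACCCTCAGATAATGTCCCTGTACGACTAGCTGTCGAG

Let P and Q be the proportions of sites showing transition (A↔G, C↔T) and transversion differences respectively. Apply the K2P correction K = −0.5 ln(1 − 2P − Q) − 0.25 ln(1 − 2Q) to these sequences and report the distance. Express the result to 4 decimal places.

Mismatches occur at site 6 (T→C, transition), site 13 (G→A, transition), site 18 (T→G, transversion), site 29 (G→A, transition), site 33 (A→G, transition), site 41 (T→G, transversion).
Of the 6 differences, 4 transitions and 2 transversions over 41 sites: P = 4/41 = 0.097561, Q = 2/41 = 0.048780.
d = −0.5·ln(0.756098) − 0.25·ln(0.902440) = −0.5·(-0.279584) − 0.25·(-0.102653) = 0.1655.

0.1655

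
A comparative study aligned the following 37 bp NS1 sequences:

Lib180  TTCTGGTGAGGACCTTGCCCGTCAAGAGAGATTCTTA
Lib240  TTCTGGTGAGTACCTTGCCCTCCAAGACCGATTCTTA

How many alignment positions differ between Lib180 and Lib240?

Differing sites — 11:G/T; 21:G/T; 22:T/C; 28:G/C; 29:A/C.
That gives 5 mismatches out of 37 aligned sites, so the Hamming distance is 5.

5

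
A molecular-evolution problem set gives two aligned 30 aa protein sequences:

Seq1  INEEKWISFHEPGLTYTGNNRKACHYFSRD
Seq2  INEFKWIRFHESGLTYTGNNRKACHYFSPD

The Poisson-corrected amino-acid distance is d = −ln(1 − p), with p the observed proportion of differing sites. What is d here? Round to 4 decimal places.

The sequences differ at positions 4 (E/F), 8 (S/R), 12 (P/S), 29 (R/P).
p = 4/30 = 0.133333.
d = −ln(1 − 0.133333) = −ln(0.866667) = 0.1431.

0.1431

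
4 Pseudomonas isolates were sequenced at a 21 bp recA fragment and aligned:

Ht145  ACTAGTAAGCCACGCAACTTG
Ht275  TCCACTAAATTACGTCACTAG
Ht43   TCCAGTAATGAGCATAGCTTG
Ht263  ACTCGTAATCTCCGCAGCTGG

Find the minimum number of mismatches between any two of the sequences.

6

Pairwise Hamming distances:
  Ht145 vs Ht275: 9
  Ht145 vs Ht43: 9
  Ht145 vs Ht263: 6
  Ht275 vs Ht43: 9
  Ht275 vs Ht263: 11
  Ht43 vs Ht263: 9
The smallest is 6, between Ht145 and Ht263.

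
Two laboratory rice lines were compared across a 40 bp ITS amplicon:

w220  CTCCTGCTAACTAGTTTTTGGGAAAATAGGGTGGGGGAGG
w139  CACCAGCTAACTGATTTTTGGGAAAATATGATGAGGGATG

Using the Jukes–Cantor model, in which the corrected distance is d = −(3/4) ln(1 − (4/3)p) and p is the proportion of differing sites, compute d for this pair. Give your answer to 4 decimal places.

0.2326

The sequences differ at positions 2 (T/A), 5 (T/A), 13 (A/G), 14 (G/A), 29 (G/T), 31 (G/A), 34 (G/A), 39 (G/T).
p = 8/40 = 0.200000.
d = −0.75 · ln(1 − (4/3)·0.200000) = −0.75 · ln(0.733333) = −0.75 · (-0.310155) = 0.2326.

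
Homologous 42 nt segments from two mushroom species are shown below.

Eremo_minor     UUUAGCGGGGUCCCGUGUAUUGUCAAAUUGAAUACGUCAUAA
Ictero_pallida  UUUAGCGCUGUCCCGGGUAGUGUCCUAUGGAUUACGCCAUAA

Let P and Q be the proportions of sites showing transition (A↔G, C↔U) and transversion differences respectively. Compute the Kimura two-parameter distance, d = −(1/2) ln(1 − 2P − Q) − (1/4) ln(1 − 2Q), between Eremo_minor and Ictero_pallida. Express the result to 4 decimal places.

Mismatches occur at site 8 (G↔C, transversion), site 9 (G↔U, transversion), site 16 (U↔G, transversion), site 20 (U↔G, transversion), site 25 (A↔C, transversion), site 26 (A↔U, transversion), site 29 (U↔G, transversion), site 32 (A↔U, transversion), site 37 (U↔C, transition).
Of the 9 differences, 1 transition and 8 transversions over 42 sites: P = 1/42 = 0.023810, Q = 8/42 = 0.190476.
d = −0.5·ln(0.761904) − 0.25·ln(0.619048) = −0.5·(-0.271935) − 0.25·(-0.479572) = 0.2559.

0.2559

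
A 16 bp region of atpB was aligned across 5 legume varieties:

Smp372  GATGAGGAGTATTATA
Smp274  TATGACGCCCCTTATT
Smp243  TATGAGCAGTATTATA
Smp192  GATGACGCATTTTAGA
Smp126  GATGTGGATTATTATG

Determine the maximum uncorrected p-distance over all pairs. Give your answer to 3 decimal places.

Pairwise Hamming distances:
  Smp372 vs Smp274: 7
  Smp372 vs Smp243: 2
  Smp372 vs Smp192: 5
  Smp372 vs Smp126: 3
  Smp274 vs Smp243: 7
  Smp274 vs Smp192: 6
  Smp274 vs Smp126: 8
  Smp243 vs Smp192: 7
  Smp243 vs Smp126: 5
  Smp192 vs Smp126: 7
The largest is 8 mismatches, between Smp274 and Smp126; p = 8/16 = 0.500.

0.500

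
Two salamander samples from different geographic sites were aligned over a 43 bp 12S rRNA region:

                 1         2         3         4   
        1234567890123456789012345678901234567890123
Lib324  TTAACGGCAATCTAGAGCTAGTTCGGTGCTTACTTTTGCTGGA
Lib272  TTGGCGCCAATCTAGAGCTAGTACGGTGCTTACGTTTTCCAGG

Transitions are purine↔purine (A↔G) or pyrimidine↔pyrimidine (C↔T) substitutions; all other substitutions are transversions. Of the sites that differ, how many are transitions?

5

Mismatches occur at site 3 (A→G, transition), site 4 (A→G, transition), site 7 (G→C, transversion), site 23 (T→A, transversion), site 34 (T→G, transversion), site 38 (G→T, transversion), site 40 (T→C, transition), site 41 (G→A, transition), site 43 (A→G, transition).
Of the 9 differences, 5 transitions and 4 transversions, so the answer is 5.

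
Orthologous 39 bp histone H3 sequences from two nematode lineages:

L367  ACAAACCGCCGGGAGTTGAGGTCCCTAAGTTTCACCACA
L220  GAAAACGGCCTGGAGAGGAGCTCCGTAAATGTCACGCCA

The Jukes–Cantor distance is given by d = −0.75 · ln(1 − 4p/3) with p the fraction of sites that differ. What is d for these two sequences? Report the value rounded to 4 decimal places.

0.3961

The sequences differ at positions 1 (A/G), 2 (C/A), 7 (C/G), 11 (G/T), 16 (T/A), 17 (T/G), 21 (G/C), 25 (C/G), 29 (G/A), 31 (T/G), 36 (C/G), 37 (A/C).
p = 12/39 = 0.307692.
d = −0.75 · ln(1 − (4/3)·0.307692) = −0.75 · ln(0.589744) = −0.75 · (-0.528067) = 0.3961.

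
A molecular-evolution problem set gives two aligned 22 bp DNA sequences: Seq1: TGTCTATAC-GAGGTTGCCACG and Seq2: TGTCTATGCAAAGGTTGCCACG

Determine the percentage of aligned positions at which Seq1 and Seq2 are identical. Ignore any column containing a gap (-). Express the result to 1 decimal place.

Excluding the 1 gap column leaves 21 comparable sites.
The sequences differ at positions 8 (A/G), 11 (G/A).
19 of the 21 comparable sites match, so the percent identity is 19/21 × 100 = 90.5%.

90.5%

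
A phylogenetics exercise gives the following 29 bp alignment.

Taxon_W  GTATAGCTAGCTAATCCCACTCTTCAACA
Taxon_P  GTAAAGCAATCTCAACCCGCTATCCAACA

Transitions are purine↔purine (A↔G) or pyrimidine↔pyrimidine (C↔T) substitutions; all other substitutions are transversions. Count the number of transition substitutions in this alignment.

The sequences differ at positions 4 (T/A, transversion), 8 (T/A, transversion), 10 (G/T, transversion), 13 (A/C, transversion), 15 (T/A, transversion), 19 (A/G, transition), 22 (C/A, transversion), 24 (T/C, transition).
Of the 8 differences, 2 transitions and 6 transversions, so the answer is 2.

2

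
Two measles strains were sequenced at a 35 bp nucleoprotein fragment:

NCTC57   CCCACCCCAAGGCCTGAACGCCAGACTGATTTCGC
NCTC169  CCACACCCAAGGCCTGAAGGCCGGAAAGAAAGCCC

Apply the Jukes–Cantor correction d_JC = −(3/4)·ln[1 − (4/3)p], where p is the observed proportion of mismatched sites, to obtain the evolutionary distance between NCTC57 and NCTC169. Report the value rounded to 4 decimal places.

0.4073

Differing sites — 3:C/A; 4:A/C; 5:C/A; 19:C/G; 23:A/G; 26:C/A; 27:T/A; 30:T/A; 31:T/A; 32:T/G; 34:G/C.
p = 11/35 = 0.314286.
d = −0.75 · ln(1 − (4/3)·0.314286) = −0.75 · ln(0.580952) = −0.75 · (-0.543087) = 0.4073.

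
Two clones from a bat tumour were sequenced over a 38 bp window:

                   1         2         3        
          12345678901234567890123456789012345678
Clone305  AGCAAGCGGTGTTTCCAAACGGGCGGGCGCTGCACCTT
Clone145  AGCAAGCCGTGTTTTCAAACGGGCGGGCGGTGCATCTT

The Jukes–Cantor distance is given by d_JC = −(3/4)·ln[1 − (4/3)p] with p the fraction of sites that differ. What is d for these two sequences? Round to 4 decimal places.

Mismatches occur at site 8 (G→C), site 15 (C→T), site 30 (C→G), site 35 (C→T).
p = 4/38 = 0.105263.
d = −0.75 · ln(1 − (4/3)·0.105263) = −0.75 · ln(0.859649) = −0.75 · (-0.151231) = 0.1134.

0.1134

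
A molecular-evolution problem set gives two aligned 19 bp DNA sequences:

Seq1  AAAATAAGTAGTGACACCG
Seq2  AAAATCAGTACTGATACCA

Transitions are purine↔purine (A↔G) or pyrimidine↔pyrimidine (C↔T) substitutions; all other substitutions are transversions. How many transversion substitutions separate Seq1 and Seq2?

The sequences differ at positions 6 (A/C, transversion), 11 (G/C, transversion), 15 (C/T, transition), 19 (G/A, transition).
Of the 4 differences, 2 transitions and 2 transversions, so the answer is 2.

2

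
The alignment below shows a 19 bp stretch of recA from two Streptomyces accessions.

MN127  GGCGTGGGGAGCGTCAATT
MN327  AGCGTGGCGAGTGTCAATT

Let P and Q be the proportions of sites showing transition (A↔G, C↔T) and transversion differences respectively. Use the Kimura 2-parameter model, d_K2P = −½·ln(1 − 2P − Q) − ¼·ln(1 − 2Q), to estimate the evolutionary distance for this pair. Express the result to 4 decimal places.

0.1805

Mismatches occur at site 1 (G→A, transition), site 8 (G→C, transversion), site 12 (C→T, transition).
Of the 3 differences, 2 transitions and 1 transversion over 19 sites: P = 2/19 = 0.105263, Q = 1/19 = 0.052632.
d = −0.5·ln(0.736842) − 0.25·ln(0.894736) = −0.5·(-0.305382) − 0.25·(-0.111227) = 0.1805.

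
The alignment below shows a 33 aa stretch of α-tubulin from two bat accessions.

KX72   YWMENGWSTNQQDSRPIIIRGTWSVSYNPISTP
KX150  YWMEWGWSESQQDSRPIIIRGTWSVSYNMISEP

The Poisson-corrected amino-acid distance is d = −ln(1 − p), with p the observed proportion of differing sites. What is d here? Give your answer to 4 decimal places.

Mismatches occur at site 5 (N→W), site 9 (T→E), site 10 (N→S), site 29 (P→M), site 32 (T→E).
p = 5/33 = 0.151515.
d = −ln(1 − 0.151515) = −ln(0.848485) = 0.1643.

0.1643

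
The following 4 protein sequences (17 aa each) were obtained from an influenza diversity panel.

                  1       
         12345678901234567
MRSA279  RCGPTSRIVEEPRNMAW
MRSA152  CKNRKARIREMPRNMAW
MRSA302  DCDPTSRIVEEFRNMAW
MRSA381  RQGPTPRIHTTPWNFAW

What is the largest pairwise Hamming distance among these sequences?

11

Pairwise Hamming distances:
  MRSA279 vs MRSA152: 8
  MRSA279 vs MRSA302: 3
  MRSA279 vs MRSA381: 7
  MRSA152 vs MRSA302: 9
  MRSA152 vs MRSA381: 11
  MRSA302 vs MRSA381: 10
The largest is 11, between MRSA152 and MRSA381.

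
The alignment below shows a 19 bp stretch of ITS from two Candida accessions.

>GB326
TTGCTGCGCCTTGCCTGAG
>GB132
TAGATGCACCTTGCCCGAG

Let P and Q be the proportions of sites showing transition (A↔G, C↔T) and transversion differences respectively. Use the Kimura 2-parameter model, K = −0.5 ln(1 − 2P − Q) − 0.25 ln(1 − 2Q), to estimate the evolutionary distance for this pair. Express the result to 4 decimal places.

Differing sites — 2:T/A (Tv); 4:C/A (Tv); 8:G/A (Ti); 16:T/C (Ti).
Of the 4 differences, 2 transitions and 2 transversions over 19 sites: P = 2/19 = 0.105263, Q = 2/19 = 0.105263.
d = −0.5·ln(0.684211) − 0.25·ln(0.789474) = −0.5·(-0.379489) − 0.25·(-0.236388) = 0.2488.

0.2488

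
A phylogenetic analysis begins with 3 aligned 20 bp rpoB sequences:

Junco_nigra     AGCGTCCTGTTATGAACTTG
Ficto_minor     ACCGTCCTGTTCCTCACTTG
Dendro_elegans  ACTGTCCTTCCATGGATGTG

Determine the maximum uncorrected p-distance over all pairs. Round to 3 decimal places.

0.500

Pairwise Hamming distances:
  Junco_nigra vs Ficto_minor: 5
  Junco_nigra vs Dendro_elegans: 8
  Ficto_minor vs Dendro_elegans: 10
The largest is 10 mismatches, between Ficto_minor and Dendro_elegans; p = 10/20 = 0.500.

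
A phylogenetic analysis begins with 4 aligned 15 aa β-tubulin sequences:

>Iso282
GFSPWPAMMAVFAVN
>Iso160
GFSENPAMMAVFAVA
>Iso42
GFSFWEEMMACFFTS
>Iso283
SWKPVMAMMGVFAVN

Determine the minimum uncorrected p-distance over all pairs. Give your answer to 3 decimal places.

0.200

Pairwise Hamming distances:
  Iso282 vs Iso160: 3
  Iso282 vs Iso42: 7
  Iso282 vs Iso283: 6
  Iso160 vs Iso42: 8
  Iso160 vs Iso283: 8
  Iso42 vs Iso283: 12
The smallest is 3 mismatches, between Iso282 and Iso160; p = 3/15 = 0.200.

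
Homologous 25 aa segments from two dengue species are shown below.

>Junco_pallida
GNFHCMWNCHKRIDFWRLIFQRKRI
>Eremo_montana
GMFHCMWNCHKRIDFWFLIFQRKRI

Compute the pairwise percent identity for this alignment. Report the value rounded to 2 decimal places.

Mismatches occur at site 2 (N→M), site 17 (R→F).
23 of the 25 sites match, so the percent identity is 23/25 × 100 = 92.00%.

92.00%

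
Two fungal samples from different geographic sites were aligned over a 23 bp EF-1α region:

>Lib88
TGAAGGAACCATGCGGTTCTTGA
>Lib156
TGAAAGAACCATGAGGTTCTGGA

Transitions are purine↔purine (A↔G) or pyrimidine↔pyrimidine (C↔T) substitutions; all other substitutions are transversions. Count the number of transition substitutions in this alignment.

Mismatches occur at site 5 (G→A, transition), site 14 (C→A, transversion), site 21 (T→G, transversion).
Of the 3 differences, 1 transition and 2 transversions, so the answer is 1.

1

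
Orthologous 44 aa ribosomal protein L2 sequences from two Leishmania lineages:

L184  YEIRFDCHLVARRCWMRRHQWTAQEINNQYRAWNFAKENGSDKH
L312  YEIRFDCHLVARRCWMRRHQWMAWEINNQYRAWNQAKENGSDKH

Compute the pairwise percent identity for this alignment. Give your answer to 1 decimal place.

93.2%

The sequences differ at positions 22 (T/M), 24 (Q/W), 35 (F/Q).
41 of the 44 sites match, so the percent identity is 41/44 × 100 = 93.2%.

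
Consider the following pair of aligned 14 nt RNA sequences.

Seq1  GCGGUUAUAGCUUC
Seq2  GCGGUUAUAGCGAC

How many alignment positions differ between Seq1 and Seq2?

2

Mismatches occur at site 12 (U↔G), site 13 (U↔A).
That gives 2 mismatches out of 14 aligned sites, so the Hamming distance is 2.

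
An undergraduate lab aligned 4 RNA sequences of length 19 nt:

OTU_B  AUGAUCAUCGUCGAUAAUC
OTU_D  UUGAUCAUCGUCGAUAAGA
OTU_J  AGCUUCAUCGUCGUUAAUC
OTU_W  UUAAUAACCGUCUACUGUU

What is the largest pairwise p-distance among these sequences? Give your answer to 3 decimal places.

Pairwise Hamming distances:
  OTU_B vs OTU_D: 3
  OTU_B vs OTU_J: 4
  OTU_B vs OTU_W: 9
  OTU_D vs OTU_J: 7
  OTU_D vs OTU_W: 9
  OTU_J vs OTU_W: 12
The largest is 12 mismatches, between OTU_J and OTU_W; p = 12/19 = 0.632.

0.632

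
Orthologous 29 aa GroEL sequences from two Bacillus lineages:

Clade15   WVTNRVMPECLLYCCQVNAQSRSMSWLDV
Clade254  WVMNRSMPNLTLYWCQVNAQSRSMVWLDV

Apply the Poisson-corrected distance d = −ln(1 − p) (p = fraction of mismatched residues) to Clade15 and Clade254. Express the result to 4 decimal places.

0.2763

The sequences differ at positions 3 (T/M), 6 (V/S), 9 (E/N), 10 (C/L), 11 (L/T), 14 (C/W), 25 (S/V).
p = 7/29 = 0.241379.
d = −ln(1 − 0.241379) = −ln(0.758621) = 0.2763.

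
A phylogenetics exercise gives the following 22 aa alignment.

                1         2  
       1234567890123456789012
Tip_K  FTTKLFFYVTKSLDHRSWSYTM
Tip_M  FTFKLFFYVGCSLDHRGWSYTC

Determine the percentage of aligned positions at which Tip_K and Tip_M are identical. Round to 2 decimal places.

77.27%

The sequences differ at positions 3 (T/F), 10 (T/G), 11 (K/C), 17 (S/G), 22 (M/C).
17 of the 22 sites match, so the percent identity is 17/22 × 100 = 77.27%.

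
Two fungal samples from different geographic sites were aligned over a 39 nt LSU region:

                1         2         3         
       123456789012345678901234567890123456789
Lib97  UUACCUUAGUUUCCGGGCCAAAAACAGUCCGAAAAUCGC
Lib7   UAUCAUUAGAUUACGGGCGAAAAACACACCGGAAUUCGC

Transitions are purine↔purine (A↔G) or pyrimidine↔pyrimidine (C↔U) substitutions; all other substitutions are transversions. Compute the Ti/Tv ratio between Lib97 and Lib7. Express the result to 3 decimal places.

0.111

The sequences differ at positions 2 (U/A, transversion), 3 (A/U, transversion), 5 (C/A, transversion), 10 (U/A, transversion), 13 (C/A, transversion), 19 (C/G, transversion), 27 (G/C, transversion), 28 (U/A, transversion), 32 (A/G, transition), 35 (A/U, transversion).
Of the 10 differences, 1 transition and 9 transversions, so Ti/Tv = 1/9 = 0.111.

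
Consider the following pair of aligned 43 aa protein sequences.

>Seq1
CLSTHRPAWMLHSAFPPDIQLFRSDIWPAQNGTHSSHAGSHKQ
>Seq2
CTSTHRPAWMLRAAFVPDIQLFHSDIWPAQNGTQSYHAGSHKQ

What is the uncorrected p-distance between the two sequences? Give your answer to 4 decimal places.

0.1628

Differing sites — 2:L/T; 12:H/R; 13:S/A; 16:P/V; 23:R/H; 34:H/Q; 36:S/Y.
There are 7 differences over 43 sites, so p = 7/43 = 0.1628.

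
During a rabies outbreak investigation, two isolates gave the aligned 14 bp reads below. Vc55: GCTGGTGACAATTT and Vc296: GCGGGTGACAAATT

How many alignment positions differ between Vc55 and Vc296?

Mismatches occur at site 3 (T→G), site 12 (T→A).
That gives 2 mismatches out of 14 aligned sites, so the Hamming distance is 2.

2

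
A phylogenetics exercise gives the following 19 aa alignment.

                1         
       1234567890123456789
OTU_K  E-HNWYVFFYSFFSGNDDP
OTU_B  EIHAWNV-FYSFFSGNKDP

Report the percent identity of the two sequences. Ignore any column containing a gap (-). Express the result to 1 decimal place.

Excluding the 2 gap columns leaves 17 comparable sites.
Differing sites — 4:N/A; 6:Y/N; 17:D/K.
14 of the 17 comparable sites match, so the percent identity is 14/17 × 100 = 82.4%.

82.4%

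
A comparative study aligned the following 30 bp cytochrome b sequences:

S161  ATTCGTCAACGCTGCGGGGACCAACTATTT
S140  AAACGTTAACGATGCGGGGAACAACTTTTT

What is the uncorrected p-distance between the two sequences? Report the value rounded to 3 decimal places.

0.200

Mismatches occur at site 2 (T→A), site 3 (T→A), site 7 (C→T), site 12 (C→A), site 21 (C→A), site 27 (A→T).
There are 6 differences over 30 sites, so p = 6/30 = 0.200.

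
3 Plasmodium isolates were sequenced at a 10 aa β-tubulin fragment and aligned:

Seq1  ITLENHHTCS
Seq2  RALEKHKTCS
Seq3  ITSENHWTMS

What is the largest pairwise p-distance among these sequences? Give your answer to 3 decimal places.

0.600

Pairwise Hamming distances:
  Seq1 vs Seq2: 4
  Seq1 vs Seq3: 3
  Seq2 vs Seq3: 6
The largest is 6 mismatches, between Seq2 and Seq3; p = 6/10 = 0.600.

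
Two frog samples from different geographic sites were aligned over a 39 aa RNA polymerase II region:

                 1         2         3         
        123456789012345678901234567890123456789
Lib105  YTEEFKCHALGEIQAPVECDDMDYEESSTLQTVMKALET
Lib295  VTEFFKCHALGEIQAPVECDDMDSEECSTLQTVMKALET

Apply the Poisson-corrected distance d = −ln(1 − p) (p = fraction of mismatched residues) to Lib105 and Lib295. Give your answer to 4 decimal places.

0.1082

The sequences differ at positions 1 (Y/V), 4 (E/F), 24 (Y/S), 27 (S/C).
p = 4/39 = 0.102564.
d = −ln(1 − 0.102564) = −ln(0.897436) = 0.1082.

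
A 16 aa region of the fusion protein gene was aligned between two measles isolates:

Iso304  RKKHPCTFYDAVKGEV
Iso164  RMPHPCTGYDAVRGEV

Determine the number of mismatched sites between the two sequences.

4

Mismatches occur at site 2 (K→M), site 3 (K→P), site 8 (F→G), site 13 (K→R).
That gives 4 mismatches out of 16 aligned sites, so the Hamming distance is 4.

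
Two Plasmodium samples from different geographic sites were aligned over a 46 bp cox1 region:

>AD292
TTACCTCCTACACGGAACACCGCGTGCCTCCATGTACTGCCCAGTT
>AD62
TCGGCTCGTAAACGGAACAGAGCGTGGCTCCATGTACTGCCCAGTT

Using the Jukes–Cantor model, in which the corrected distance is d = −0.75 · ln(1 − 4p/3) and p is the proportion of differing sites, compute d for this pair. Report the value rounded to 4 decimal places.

The sequences differ at positions 2 (T/C), 3 (A/G), 4 (C/G), 8 (C/G), 11 (C/A), 20 (C/G), 21 (C/A), 27 (C/G).
p = 8/46 = 0.173913.
d = −0.75 · ln(1 − (4/3)·0.173913) = −0.75 · ln(0.768116) = −0.75 · (-0.263815) = 0.1979.

0.1979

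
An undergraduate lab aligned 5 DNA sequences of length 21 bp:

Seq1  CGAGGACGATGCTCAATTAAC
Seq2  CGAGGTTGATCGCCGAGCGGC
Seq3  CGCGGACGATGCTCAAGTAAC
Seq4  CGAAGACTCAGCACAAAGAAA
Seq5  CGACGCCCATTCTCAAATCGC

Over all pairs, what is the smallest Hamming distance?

2

Pairwise Hamming distances:
  Seq1 vs Seq2: 10
  Seq1 vs Seq3: 2
  Seq1 vs Seq4: 8
  Seq1 vs Seq5: 7
  Seq2 vs Seq3: 10
  Seq2 vs Seq4: 15
  Seq2 vs Seq5: 11
  Seq3 vs Seq4: 9
  Seq3 vs Seq5: 8
  Seq4 vs Seq5: 11
The smallest is 2, between Seq1 and Seq3.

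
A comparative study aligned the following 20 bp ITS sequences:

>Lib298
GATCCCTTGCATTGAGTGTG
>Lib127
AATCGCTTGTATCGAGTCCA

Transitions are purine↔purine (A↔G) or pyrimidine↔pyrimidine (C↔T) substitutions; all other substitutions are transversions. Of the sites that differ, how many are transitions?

The sequences differ at positions 1 (G/A, transition), 5 (C/G, transversion), 10 (C/T, transition), 13 (T/C, transition), 18 (G/C, transversion), 19 (T/C, transition), 20 (G/A, transition).
Of the 7 differences, 5 transitions and 2 transversions, so the answer is 5.

5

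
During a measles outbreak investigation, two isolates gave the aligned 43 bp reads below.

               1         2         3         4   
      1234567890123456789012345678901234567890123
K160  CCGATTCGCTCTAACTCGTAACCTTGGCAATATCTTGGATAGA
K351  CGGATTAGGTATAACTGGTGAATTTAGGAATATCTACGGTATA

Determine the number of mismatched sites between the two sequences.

14

Differing sites — 2:C/G; 7:C/A; 9:C/G; 11:C/A; 17:C/G; 20:A/G; 22:C/A; 23:C/T; 26:G/A; 28:C/G; 36:T/A; 37:G/C; 39:A/G; 42:G/T.
That gives 14 mismatches out of 43 aligned sites, so the Hamming distance is 14.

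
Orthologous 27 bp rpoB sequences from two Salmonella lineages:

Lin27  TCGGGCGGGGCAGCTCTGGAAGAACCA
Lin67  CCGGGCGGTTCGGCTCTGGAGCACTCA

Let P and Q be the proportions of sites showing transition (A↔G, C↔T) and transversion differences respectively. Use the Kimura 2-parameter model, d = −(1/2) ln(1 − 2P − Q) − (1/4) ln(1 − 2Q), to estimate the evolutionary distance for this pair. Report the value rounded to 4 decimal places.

0.3817

Differing sites — 1:T/C (Ti); 9:G/T (Tv); 10:G/T (Tv); 12:A/G (Ti); 21:A/G (Ti); 22:G/C (Tv); 24:A/C (Tv); 25:C/T (Ti).
Of the 8 differences, 4 transitions and 4 transversions over 27 sites: P = 4/27 = 0.148148, Q = 4/27 = 0.148148.
d = −0.5·ln(0.555556) − 0.25·ln(0.703704) = −0.5·(-0.587786) − 0.25·(-0.351397) = 0.3817.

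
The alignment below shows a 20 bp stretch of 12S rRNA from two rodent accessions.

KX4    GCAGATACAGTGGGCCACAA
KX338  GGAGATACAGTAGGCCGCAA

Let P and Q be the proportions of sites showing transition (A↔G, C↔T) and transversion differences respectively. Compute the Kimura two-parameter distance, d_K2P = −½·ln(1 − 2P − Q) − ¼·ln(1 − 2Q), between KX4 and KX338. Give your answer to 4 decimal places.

The sequences differ at positions 2 (C/G, transversion), 12 (G/A, transition), 17 (A/G, transition).
Of the 3 differences, 2 transitions and 1 transversion over 20 sites: P = 2/20 = 0.100000, Q = 1/20 = 0.050000.
d = −0.5·ln(0.750000) − 0.25·ln(0.900000) = −0.5·(-0.287682) − 0.25·(-0.105361) = 0.1702.

0.1702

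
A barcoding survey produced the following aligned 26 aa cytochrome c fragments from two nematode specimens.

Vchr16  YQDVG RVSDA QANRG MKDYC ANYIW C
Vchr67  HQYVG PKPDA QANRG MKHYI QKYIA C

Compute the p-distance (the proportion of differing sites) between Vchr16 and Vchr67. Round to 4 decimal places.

The sequences differ at positions 1 (Y/H), 3 (D/Y), 6 (R/P), 7 (V/K), 8 (S/P), 18 (D/H), 20 (C/I), 21 (A/Q), 22 (N/K), 25 (W/A).
There are 10 differences over 26 sites, so p = 10/26 = 0.3846.

0.3846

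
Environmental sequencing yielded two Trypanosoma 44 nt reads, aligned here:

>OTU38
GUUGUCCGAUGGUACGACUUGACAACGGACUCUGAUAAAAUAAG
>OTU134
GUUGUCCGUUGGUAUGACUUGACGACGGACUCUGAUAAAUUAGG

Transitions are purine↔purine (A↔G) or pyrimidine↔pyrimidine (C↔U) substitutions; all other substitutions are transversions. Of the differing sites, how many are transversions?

Mismatches occur at site 9 (A→U, transversion), site 15 (C→U, transition), site 24 (A→G, transition), site 40 (A→U, transversion), site 43 (A→G, transition).
Of the 5 differences, 3 transitions and 2 transversions, so the answer is 2.

2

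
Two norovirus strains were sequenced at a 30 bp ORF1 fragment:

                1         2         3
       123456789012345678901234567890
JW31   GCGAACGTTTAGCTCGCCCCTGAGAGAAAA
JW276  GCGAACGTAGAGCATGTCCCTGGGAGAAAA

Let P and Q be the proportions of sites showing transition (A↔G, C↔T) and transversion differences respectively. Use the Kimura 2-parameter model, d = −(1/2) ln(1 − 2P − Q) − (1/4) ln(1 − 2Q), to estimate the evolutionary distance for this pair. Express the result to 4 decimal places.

0.2341

Mismatches occur at site 9 (T/A, transversion), site 10 (T/G, transversion), site 14 (T/A, transversion), site 15 (C/T, transition), site 17 (C/T, transition), site 23 (A/G, transition).
Of the 6 differences, 3 transitions and 3 transversions over 30 sites: P = 3/30 = 0.100000, Q = 3/30 = 0.100000.
d = −0.5·ln(0.700000) − 0.25·ln(0.800000) = −0.5·(-0.356675) − 0.25·(-0.223144) = 0.2341.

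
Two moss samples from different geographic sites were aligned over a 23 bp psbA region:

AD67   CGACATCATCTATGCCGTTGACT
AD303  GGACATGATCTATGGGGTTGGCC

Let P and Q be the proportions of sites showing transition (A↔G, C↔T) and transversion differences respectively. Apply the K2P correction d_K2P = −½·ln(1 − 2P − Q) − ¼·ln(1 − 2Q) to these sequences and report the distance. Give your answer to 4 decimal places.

0.3206

Mismatches occur at site 1 (C→G, transversion), site 7 (C→G, transversion), site 15 (C→G, transversion), site 16 (C→G, transversion), site 21 (A→G, transition), site 23 (T→C, transition).
Of the 6 differences, 2 transitions and 4 transversions over 23 sites: P = 2/23 = 0.086957, Q = 4/23 = 0.173913.
d = −0.5·ln(0.652173) − 0.25·ln(0.652174) = −0.5·(-0.427445) − 0.25·(-0.427444) = 0.3206.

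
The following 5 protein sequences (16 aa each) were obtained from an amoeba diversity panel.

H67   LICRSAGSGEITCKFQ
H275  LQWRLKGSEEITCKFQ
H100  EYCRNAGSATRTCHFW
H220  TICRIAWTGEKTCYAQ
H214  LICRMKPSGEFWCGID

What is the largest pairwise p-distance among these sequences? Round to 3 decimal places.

0.750

Pairwise Hamming distances:
  H67 vs H275: 5
  H67 vs H100: 8
  H67 vs H220: 7
  H67 vs H214: 8
  H275 vs H100: 10
  H275 vs H220: 11
  H275 vs H214: 10
  H100 vs H220: 11
  H100 vs H214: 12
  H220 vs H214: 10
The largest is 12 mismatches, between H100 and H214; p = 12/16 = 0.750.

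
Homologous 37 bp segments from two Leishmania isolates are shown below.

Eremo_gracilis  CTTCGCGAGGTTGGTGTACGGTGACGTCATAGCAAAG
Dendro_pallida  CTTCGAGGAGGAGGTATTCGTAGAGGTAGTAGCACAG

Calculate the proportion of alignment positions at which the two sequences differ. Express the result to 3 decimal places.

0.351

The sequences differ at positions 6 (C/A), 8 (A/G), 9 (G/A), 11 (T/G), 12 (T/A), 16 (G/A), 18 (A/T), 21 (G/T), 22 (T/A), 25 (C/G), 28 (C/A), 29 (A/G), 35 (A/C).
There are 13 differences over 37 sites, so p = 13/37 = 0.351.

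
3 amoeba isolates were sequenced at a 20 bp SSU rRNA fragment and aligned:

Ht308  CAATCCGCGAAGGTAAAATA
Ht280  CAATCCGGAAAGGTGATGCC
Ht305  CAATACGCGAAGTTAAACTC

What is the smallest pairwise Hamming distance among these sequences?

4

Pairwise Hamming distances:
  Ht308 vs Ht280: 7
  Ht308 vs Ht305: 4
  Ht280 vs Ht305: 8
The smallest is 4, between Ht308 and Ht305.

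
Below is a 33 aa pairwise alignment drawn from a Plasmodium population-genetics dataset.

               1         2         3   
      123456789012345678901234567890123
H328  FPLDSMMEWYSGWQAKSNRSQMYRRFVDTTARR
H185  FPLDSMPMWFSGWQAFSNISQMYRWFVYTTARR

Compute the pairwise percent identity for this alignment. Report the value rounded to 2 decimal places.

78.79%

The sequences differ at positions 7 (M/P), 8 (E/M), 10 (Y/F), 16 (K/F), 19 (R/I), 25 (R/W), 28 (D/Y).
26 of the 33 sites match, so the percent identity is 26/33 × 100 = 78.79%.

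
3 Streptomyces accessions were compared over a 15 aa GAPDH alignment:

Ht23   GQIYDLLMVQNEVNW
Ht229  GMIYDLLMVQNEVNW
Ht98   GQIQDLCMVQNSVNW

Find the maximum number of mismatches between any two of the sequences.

4

Pairwise Hamming distances:
  Ht23 vs Ht229: 1
  Ht23 vs Ht98: 3
  Ht229 vs Ht98: 4
The largest is 4, between Ht229 and Ht98.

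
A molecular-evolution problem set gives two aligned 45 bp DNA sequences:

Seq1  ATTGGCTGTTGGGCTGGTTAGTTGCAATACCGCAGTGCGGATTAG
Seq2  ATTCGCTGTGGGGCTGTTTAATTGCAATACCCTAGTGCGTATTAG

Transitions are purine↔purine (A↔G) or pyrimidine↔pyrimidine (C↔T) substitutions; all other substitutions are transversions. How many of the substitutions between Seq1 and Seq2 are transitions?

Mismatches occur at site 4 (G→C, transversion), site 10 (T→G, transversion), site 17 (G→T, transversion), site 21 (G→A, transition), site 32 (G→C, transversion), site 33 (C→T, transition), site 40 (G→T, transversion).
Of the 7 differences, 2 transitions and 5 transversions, so the answer is 2.

2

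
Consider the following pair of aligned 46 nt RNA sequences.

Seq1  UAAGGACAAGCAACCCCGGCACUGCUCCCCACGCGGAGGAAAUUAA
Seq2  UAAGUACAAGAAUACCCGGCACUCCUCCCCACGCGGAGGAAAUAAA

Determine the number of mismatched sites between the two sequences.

Mismatches occur at site 5 (G→U), site 11 (C→A), site 13 (A→U), site 14 (C→A), site 24 (G→C), site 44 (U→A).
That gives 6 mismatches out of 46 aligned sites, so the Hamming distance is 6.

6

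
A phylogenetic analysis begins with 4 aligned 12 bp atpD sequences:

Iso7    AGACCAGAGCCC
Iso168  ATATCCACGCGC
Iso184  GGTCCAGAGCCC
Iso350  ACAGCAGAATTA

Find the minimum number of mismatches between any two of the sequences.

2

Pairwise Hamming distances:
  Iso7 vs Iso168: 6
  Iso7 vs Iso184: 2
  Iso7 vs Iso350: 6
  Iso168 vs Iso184: 8
  Iso168 vs Iso350: 9
  Iso184 vs Iso350: 8
The smallest is 2, between Iso7 and Iso184.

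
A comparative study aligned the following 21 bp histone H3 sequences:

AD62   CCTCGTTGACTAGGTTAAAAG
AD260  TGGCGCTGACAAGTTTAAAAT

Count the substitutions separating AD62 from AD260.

Mismatches occur at site 1 (C→T), site 2 (C→G), site 3 (T→G), site 6 (T→C), site 11 (T→A), site 14 (G→T), site 21 (G→T).
That gives 7 mismatches out of 21 aligned sites, so the Hamming distance is 7.

7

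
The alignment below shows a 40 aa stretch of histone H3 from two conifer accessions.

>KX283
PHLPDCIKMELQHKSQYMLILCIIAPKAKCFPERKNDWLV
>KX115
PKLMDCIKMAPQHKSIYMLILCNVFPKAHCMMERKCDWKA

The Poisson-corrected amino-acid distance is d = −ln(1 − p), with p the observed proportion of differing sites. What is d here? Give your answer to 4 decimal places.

Differing sites — 2:H/K; 4:P/M; 10:E/A; 11:L/P; 16:Q/I; 23:I/N; 24:I/V; 25:A/F; 29:K/H; 31:F/M; 32:P/M; 36:N/C; 39:L/K; 40:V/A.
p = 14/40 = 0.350000.
d = −ln(1 − 0.350000) = −ln(0.650000) = 0.4308.

0.4308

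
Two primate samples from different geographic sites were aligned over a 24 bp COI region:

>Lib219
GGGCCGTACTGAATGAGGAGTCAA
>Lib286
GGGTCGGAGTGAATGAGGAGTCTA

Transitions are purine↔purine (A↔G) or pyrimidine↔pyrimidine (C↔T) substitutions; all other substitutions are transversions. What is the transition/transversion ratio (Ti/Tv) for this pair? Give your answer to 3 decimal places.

Mismatches occur at site 4 (C→T, transition), site 7 (T→G, transversion), site 9 (C→G, transversion), site 23 (A→T, transversion).
Of the 4 differences, 1 transition and 3 transversions, so Ti/Tv = 1/3 = 0.333.

0.333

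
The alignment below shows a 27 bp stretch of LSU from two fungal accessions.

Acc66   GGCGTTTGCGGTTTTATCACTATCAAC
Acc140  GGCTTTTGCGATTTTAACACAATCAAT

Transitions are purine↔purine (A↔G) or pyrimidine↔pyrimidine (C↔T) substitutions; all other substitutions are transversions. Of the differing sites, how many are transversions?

Mismatches occur at site 4 (G↔T, transversion), site 11 (G↔A, transition), site 17 (T↔A, transversion), site 21 (T↔A, transversion), site 27 (C↔T, transition).
Of the 5 differences, 2 transitions and 3 transversions, so the answer is 3.

3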